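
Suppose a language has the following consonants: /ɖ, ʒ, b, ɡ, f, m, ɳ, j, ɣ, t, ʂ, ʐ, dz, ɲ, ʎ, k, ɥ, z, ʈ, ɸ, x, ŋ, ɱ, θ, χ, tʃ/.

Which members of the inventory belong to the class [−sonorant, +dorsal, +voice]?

ɡ, ɣ

Eliminate segments failing any feature: /ɖ, ʒ, b, f, t, ʂ, ʐ, dz, z, ʈ, ɸ, θ, tʃ/ are [−dorsal]; /m, ɳ, j, ɲ, ʎ, ɥ, ŋ, ɱ/ are [+sonorant]; /k, x, χ/ are [−voice]. The remaining /ɡ, ɣ/ satisfy [−sonorant], [+dorsal], [+voice].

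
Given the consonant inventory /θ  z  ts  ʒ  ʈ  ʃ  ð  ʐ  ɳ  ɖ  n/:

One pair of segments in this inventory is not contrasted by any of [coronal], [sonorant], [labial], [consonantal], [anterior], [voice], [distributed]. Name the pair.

/ʐ/ (voiced retroflex fricative) and /ɖ/ (voiced retroflex stop) are both [+coronal], [-sonorant], [-labial], [+consonantal], [-anterior], [+voice], [-distributed], so none of the listed features separates them. (They do differ in [continuant] and [strident], which are not among the given features.) Every other pair in the inventory differs on at least one listed feature.

ʐ, ɖ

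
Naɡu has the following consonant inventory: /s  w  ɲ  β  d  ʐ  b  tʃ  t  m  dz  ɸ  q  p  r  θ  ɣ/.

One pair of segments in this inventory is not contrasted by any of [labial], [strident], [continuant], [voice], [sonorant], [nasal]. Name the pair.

On the given features, /q/ and /t/ have an identical profile: [−labial], [−strident], [−continuant], [−voice], [−sonorant], [−nasal]. No other two segments in the inventory coincide on all 6 features. (They do differ in [coronal] and [dorsal], which are not among the given features.)

q, t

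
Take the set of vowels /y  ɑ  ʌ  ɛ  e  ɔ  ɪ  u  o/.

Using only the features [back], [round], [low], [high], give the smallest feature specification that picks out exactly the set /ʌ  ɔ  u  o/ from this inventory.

/ʌ, ɔ, u, o/ are all [-low], [+back], and no other segment in the inventory matches both values. Dropping any one of them over-generates: [+back] alone would also admit /ɑ/; [-low] alone would also admit /y, ɛ, e, ɪ/. No other single listed feature picks out exactly this set either, so fewer than two features will not do.

[-low, +back]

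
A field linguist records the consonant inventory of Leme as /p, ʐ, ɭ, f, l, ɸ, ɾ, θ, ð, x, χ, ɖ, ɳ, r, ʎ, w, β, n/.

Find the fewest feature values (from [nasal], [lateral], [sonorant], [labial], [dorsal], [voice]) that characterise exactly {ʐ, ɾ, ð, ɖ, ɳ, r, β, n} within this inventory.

Every target segment is [+voice], [-lateral], [-dorsal]; each remaining inventory member fails at least one of these. Each conjunct is needed — [-lateral, -dorsal] alone would also admit /p, f, ɸ, θ/; [+voice, -dorsal] alone would also admit /ɭ, l/; [+voice, -lateral] alone would also admit /w/ — and no other combination of two listed features has exactly this extension, so three is the minimum.

[+voice, -lateral, -dorsal]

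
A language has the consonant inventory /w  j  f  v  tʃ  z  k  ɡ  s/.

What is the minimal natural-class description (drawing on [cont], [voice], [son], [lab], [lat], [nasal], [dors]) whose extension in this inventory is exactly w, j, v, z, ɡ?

Every target segment is [+voice] and no other inventory member is, so one feature is enough.

[+voice]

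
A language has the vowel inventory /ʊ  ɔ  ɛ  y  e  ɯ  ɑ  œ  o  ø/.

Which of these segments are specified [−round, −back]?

ɛ, e

Checking each segment against [−round], [−back]: /ɛ/ (mid front unrounded lax vowel), /e/ (mid front unrounded tense vowel) satisfy every feature; every other segment in the inventory fails at least one.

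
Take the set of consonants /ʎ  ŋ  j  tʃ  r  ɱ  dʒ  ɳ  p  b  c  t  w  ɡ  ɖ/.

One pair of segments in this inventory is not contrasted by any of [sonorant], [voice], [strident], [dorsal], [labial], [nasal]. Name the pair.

ʎ, j

/ʎ/ (palatal lateral approximant) and /j/ (palatal glide) are both [+sonorant], [+voice], [−strident], [+dorsal], [−labial], [−nasal], so none of the listed features separates them. (They do differ in [lateral], which is not among the given features.) Every other pair in the inventory differs on at least one listed feature.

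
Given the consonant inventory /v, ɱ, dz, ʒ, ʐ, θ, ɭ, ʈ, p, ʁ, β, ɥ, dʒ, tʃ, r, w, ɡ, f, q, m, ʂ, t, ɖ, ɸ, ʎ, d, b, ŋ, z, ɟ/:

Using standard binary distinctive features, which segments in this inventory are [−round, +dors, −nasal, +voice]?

ʁ, ɡ, ʎ, ɟ

Checking each segment against [−round], [+dorsal], [−nasal], [+voice]: /ʁ/ (voiced uvular fricative), /ɡ/ (voiced velar stop), /ʎ/ (palatal lateral approximant), /ɟ/ (voiced palatal stop) satisfy every feature; every other segment in the inventory fails at least one.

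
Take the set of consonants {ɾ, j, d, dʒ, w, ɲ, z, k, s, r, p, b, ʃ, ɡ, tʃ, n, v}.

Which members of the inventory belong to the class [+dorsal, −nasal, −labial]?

Checking each segment against [+dorsal], [−nasal], [−labial]: /j/ (palatal glide), /k/ (voiceless velar stop), /ɡ/ (voiced velar stop) satisfy every feature; every other segment in the inventory fails at least one.

j, k, ɡ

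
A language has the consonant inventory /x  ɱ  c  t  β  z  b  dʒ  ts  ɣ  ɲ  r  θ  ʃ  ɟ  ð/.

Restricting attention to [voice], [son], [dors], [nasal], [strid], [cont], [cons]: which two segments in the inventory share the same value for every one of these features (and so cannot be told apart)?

ð, β

/ð/ (voiced dental fricative) and /β/ (voiced bilabial fricative) are both [+voice], [−sonorant], [−dorsal], [−nasal], [−strident], [+continuant], [+consonantal], so none of the listed features separates them. (They do differ in [labial] and [coronal], which are not among the given features.) Every other pair in the inventory differs on at least one listed feature.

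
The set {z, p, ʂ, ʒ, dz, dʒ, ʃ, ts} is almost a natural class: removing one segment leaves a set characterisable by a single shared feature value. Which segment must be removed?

p

[strident] (equivalently [labial], [coronal]) groups all but one: /ʂ, z, ʃ, dz, ts, dʒ, ʒ/ share [+strident] while /p/ (voiceless bilabial stop) alone is [−strident]. Removing any other segment would not leave a single-feature class that excludes it.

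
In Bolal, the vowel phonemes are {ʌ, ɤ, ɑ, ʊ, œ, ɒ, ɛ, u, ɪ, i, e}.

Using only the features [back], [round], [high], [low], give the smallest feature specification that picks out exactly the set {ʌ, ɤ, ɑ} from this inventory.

[+back, −round]

The class [+back], [−round] has exactly /ʌ, ɤ, ɑ/ as its extension in this inventory. No smaller conjunction from the listed features achieves this: [−round] alone would also admit /ɛ, ɪ, i, e/; [+back] alone would also admit /ʊ, ɒ, u/; and checking the remaining single features turns up none with this extension.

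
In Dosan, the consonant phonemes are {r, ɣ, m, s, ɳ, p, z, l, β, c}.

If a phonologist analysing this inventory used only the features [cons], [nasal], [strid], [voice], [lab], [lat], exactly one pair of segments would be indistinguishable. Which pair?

Both /r/ and /ɣ/ are [+consonantal], [-nasal], [-strident], [+voice], [-labial], [-lateral]. Since the list omits [sonorant], [coronal] and [dorsal] — which do distinguish the alveolar trill from the voiced velar fricative — this pair collapses; all other pairs remain distinct.

r, ɣ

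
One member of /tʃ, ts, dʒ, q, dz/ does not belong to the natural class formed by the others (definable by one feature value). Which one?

q

/tʃ, ts, dʒ, dz/ are all [+delayed release], but /q/ (voiceless uvular stop) is [−delayed release]. No other single segment can be removed to leave a set sharing one feature value that the removed segment lacks, so /q/ is the odd one out.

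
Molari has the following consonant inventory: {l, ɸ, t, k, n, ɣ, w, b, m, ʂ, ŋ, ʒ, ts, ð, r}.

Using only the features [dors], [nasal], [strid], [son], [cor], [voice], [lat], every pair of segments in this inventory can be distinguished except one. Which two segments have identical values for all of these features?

On the given features, /ts/ and /ʂ/ have an identical profile: [−dorsal], [−nasal], [+strident], [−sonorant], [+coronal], [−voice], [−lateral]. No other two segments in the inventory coincide on all 7 features. (They do differ in [continuant] and [anterior], which are not among the given features.)

ts, ʂ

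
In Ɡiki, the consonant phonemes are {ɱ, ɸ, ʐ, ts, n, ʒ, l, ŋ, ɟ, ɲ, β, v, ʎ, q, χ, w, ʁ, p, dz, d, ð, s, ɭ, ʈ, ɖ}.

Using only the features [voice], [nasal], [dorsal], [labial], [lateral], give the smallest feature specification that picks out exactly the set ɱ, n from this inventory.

[+nasal, -dorsal]

Every target segment is [+nasal], [-dorsal]; each remaining inventory member fails at least one of these. Each conjunct is needed — [-dorsal] alone would also admit /ɸ, ʐ, ts, ʒ, …/; [+nasal] alone would also admit /ŋ, ɲ/ — and no other single listed feature has exactly this extension, so two is the minimum.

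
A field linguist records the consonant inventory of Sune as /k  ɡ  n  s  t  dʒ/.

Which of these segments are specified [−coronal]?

k, ɡ

The feature [coronal] marks segments articulated with the tongue front (tip or blade). In this inventory /k, ɡ/ lack that property, so they are [−coronal]; /n, s, t, dʒ/ are [+coronal].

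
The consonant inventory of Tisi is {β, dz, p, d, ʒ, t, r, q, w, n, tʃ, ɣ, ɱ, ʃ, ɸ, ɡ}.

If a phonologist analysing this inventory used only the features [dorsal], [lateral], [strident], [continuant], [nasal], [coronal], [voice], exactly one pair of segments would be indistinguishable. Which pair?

Both /ɣ/ and /w/ are [+dorsal], [-lateral], [-strident], [+continuant], [-nasal], [-coronal], [+voice]. Since the list omits [sonorant], [labial] and [round] — which do distinguish the voiced velar fricative from the labial-velar glide — this pair collapses; all other pairs remain distinct.

ɣ, w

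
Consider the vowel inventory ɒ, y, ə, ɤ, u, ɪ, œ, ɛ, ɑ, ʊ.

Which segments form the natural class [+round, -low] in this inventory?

Eliminate segments failing any feature: /ɒ/ is [+low]; /ə, ɤ, ɪ, ɛ, ɑ/ are [-round]. The remaining /y, u, œ, ʊ/ satisfy [+round], [-low].

y, u, œ, ʊ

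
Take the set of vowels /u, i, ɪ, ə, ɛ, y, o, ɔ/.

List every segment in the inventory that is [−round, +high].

i, ɪ

Checking each segment against [−round], [+high]: /i/ (high front unrounded tense vowel), /ɪ/ (high front unrounded lax vowel) satisfy every feature; every other segment in the inventory fails at least one.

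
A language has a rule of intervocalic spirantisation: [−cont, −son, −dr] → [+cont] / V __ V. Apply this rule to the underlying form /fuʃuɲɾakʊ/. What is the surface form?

[fuʃuɲɾaxʊ]

The only segment in the rule's environment that also matches [−cont, −son, −dr] is /k/. Applying [+continuant] turns the voiceless velar stop into /x/ (voiceless velar fricative), giving [fuʃuɲɾaxʊ].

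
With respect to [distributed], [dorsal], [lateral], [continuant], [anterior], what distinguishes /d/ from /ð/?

[continuant], [distributed]

/d/ (voiced alveolar stop) and /ð/ (voiced dental fricative) agree on [−dorsal], [−lateral], [+anterior]. They differ on [continuant] (/d/ [−], /ð/ [+]), [distributed] (/d/ [−], /ð/ [+]).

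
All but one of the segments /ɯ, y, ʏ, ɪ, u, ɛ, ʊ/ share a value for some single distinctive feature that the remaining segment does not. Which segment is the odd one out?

[high] groups all but one: /ʊ, ɯ, y, u, ɪ, ʏ/ share [+high] while /ɛ/ (mid front unrounded lax vowel) alone is [-high]. Removing any other segment would not leave a single-feature class that excludes it.

ɛ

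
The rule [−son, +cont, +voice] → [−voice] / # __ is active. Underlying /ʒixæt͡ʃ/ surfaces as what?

/ʒ/ satisfies [−son, +cont, +voice] and sits in # __. The [−voice] counterpart of the voiced postalveolar fricative is /ʃ/. Other segments in /ʒixæt͡ʃ/ either fail the structural description or are not in the environment, so the surface form is [ʃixæt͡ʃ].

[ʃixæt͡ʃ]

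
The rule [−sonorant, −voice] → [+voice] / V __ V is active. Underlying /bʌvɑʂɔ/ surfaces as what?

/ʂ/ satisfies [−sonorant, −voice] and sits in V __ V. The [+voice] counterpart of the voiceless retroflex fricative is /ʐ/. Other segments in /bʌvɑʂɔ/ either fail the structural description or are not in the environment, so the surface form is [bʌvɑʐɔ].

[bʌvɑʐɔ]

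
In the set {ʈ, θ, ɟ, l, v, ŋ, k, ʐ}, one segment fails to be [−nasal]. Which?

ŋ

Every segment except /ŋ/ is [−nasal]. /ŋ/ (velar nasal) is [+nasal], so it is the exception.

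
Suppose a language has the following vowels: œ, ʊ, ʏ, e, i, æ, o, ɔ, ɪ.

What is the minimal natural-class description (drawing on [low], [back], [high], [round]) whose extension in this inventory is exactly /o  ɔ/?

[−high, +back]

The class [−high], [+back] has exactly /o, ɔ/ as its extension in this inventory. No smaller conjunction from the listed features achieves this: [+back] alone would also admit /ʊ/; [−high] alone would also admit /œ, e, æ/; and checking the remaining single features turns up none with this extension.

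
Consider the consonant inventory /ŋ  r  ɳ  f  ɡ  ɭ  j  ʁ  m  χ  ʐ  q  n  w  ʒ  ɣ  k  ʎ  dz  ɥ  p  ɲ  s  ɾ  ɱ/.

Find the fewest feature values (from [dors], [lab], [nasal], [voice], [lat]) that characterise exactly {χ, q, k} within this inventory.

[-voice, +dors]

Every target segment is [-voice], [+dorsal]; each remaining inventory member fails at least one of these. Each conjunct is needed — [+dorsal] alone would also admit /ŋ, ɡ, j, ʁ, …/; [-voice] alone would also admit /f, p, s/ — and no other single listed feature has exactly this extension, so two is the minimum.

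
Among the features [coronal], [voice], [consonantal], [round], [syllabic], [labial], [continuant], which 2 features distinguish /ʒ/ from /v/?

[labial], [coronal]

/ʒ/ is the voiced postalveolar fricative and /v/ is the voiced labiodental fricative. Both are [+voice], [+consonantal], [−round], [−syllabic], [+continuant]. /ʒ/ is [−labial] while /v/ is [+labial]; /ʒ/ is [+coronal] while /v/ is [−coronal], so the distinguishing features are [labial], [coronal].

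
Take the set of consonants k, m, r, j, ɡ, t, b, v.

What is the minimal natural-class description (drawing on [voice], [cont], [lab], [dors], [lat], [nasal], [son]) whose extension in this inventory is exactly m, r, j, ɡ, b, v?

Every target segment is [+voice] and no other inventory member is, so one feature is enough.

[+voice]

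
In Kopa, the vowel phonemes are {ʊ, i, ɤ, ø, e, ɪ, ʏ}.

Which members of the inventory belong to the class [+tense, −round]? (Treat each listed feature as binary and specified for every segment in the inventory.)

The [+tense] segments are /i, ɤ, ø, e/.
Within that set, [−round] leaves /i, ɤ, e/.

i, ɤ, e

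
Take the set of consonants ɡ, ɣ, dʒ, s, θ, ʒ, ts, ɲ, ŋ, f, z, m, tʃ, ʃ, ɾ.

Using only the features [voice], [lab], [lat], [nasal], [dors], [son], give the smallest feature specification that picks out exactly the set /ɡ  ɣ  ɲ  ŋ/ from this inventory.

[+dors]

The target set is precisely the extension of [+dorsal] in this inventory.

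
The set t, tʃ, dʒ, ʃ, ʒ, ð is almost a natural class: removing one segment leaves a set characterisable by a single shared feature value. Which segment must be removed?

The remaining segments after removing /t/ share [+distributed]; /t/ (voiceless alveolar stop) is [-distributed]. For every other candidate removal, the leftover set fails to share any single feature value that the removed segment lacks.

t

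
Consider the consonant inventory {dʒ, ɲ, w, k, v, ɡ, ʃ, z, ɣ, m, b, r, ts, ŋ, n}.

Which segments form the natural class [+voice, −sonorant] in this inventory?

dʒ, v, ɡ, z, ɣ, b

Eliminate segments failing any feature: /ɲ, w, m, r, ŋ, n/ are [+sonorant]; /k, ʃ, ts/ are [−voice]. The remaining /dʒ, v, ɡ, z, ɣ, b/ satisfy [+voice], [−sonorant].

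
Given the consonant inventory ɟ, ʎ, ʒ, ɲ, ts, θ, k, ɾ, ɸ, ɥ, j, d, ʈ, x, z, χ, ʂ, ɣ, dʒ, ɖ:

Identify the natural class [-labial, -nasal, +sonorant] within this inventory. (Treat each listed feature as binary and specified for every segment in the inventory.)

Eliminate segments failing any feature: /ɟ, ʒ, ts, θ, k, d, ʈ, x, z, χ, ʂ, ɣ, dʒ, ɖ/ are [-sonorant]; /ɲ/ is [+nasal]; /ɸ, ɥ/ are [+labial]. The remaining /ʎ, ɾ, j/ satisfy [-labial], [-nasal], [+sonorant].

ʎ, ɾ, j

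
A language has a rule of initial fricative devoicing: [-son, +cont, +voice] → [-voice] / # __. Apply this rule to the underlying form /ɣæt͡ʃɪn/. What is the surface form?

[xæt͡ʃɪn]

Only the initial segment /ɣ/ is both word-initial and matches the structural description. It is a voiced velar fricative, so [-son, +cont, +voice] holds; changing it to [-voice] with all other features held fixed yields /x/ (voiceless velar fricative). No other segment meets both the structural description and the environment, so the output is [xæt͡ʃɪn].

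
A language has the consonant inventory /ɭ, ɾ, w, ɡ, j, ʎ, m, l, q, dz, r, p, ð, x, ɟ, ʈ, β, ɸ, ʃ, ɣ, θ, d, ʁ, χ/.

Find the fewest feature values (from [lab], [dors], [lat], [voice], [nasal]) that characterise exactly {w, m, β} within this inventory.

/w, m, β/ are all [+voice], [+labial], and no other segment in the inventory matches both values. Dropping any one of them over-generates: [+labial] alone would also admit /p, ɸ/; [+voice] alone would also admit /ɭ, ɾ, ɡ, j, …/. No other single listed feature picks out exactly this set either, so fewer than two features will not do.

[+voice, +lab]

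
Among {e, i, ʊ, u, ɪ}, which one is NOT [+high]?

e

/ɪ, u, i, ʊ/ are all [+high]; /e/ (mid front unrounded tense vowel) is [-high].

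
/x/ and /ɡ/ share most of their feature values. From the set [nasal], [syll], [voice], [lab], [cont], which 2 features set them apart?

[voice], [continuant]

/x/ (voiceless velar fricative) and /ɡ/ (voiced velar stop) agree on [-nasal], [-syllabic], [-labial]. They differ on [voice] (/x/ [-], /ɡ/ [+]), [continuant] (/x/ [+], /ɡ/ [-]).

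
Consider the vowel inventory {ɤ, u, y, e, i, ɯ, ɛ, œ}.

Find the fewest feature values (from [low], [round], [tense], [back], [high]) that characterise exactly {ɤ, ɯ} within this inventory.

[+back, −round]

/ɤ, ɯ/ are all [+back], [−round], and no other segment in the inventory matches both values. Dropping any one of them over-generates: [−round] alone would also admit /e, i, ɛ/; [+back] alone would also admit /u/. No other single listed feature picks out exactly this set either, so fewer than two features will not do.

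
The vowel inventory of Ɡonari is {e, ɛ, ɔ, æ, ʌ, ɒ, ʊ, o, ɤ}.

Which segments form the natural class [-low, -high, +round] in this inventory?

ɔ, o

Checking each segment against [-low], [-high], [+round]: /ɔ/ (mid back rounded lax vowel), /o/ (mid back rounded tense vowel) satisfy every feature; every other segment in the inventory fails at least one.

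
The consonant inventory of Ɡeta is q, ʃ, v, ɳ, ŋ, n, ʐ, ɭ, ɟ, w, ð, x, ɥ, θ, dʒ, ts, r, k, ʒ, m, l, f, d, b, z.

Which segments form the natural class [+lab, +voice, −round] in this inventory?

v, m, b

Eliminate segments failing any feature: /q, ʃ, ɳ, ŋ, n, ʐ, ɭ, ɟ, ð, x, θ, dʒ, ts, r, k, ʒ, l, d, z/ are [−labial]; /w, ɥ/ are [+round]; /f/ is [−voice]. The remaining /v, m, b/ satisfy [+labial], [+voice], [−round].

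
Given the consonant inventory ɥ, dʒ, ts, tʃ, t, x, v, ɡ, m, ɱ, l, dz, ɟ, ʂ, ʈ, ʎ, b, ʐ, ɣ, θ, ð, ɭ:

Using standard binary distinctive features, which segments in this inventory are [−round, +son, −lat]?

Eliminate segments failing any feature: /ɥ/ is [+round]; /dʒ, ts, tʃ, t, x, v, ɡ, dz, ɟ, ʂ, ʈ, b, ʐ, ɣ, θ, ð/ are [−sonorant]; /l, ʎ, ɭ/ are [+lateral]. The remaining /m, ɱ/ satisfy [−round], [+sonorant], [−lateral].

m, ɱ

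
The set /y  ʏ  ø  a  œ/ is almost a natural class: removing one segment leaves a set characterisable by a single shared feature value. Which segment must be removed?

/y, ø, œ, ʏ/ are all [+round], but /a/ (low unrounded vowel) is [−round]. No other single segment can be removed to leave a set sharing one feature value that the removed segment lacks, so /a/ is the odd one out.

a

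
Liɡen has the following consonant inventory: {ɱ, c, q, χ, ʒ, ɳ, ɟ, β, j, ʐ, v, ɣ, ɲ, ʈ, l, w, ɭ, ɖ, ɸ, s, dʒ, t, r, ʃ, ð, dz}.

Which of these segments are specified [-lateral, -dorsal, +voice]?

Eliminate segments failing any feature: /c, q, χ, ɟ, j, ɣ, ɲ, w/ are [+dorsal]; /ʈ, ɸ, s, t, ʃ/ are [-voice]; /l, ɭ/ are [+lateral]. The remaining /ɱ, ʒ, ɳ, β, ʐ, v, ɖ, dʒ, r, ð, dz/ satisfy [-lateral], [-dorsal], [+voice].

ɱ, ʒ, ɳ, β, ʐ, v, ɖ, dʒ, r, ð, dz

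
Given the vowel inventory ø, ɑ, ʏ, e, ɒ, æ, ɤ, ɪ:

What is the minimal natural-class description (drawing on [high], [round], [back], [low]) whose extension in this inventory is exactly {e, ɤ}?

Every target segment is [−high], [−low], [−round]; each remaining inventory member fails at least one of these. Each conjunct is needed — [−low, −round] alone would also admit /ɪ/; [−high, −round] alone would also admit /ɑ, æ/; [−high, −low] alone would also admit /ø/ — and no other combination of two listed features has exactly this extension, so three is the minimum.

[−high, −low, −round]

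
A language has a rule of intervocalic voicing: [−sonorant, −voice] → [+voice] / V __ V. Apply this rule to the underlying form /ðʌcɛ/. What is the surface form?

The only segment in the rule's environment that also matches [−sonorant, −voice] is /c/. Applying [+voice] turns the voiceless palatal stop into /ɟ/ (voiced palatal stop), giving [ðʌɟɛ].

[ðʌɟɛ]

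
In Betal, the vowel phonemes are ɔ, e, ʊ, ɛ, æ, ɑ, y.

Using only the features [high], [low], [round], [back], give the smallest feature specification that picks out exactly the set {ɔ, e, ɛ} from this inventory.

[−high, −low]

Every target segment is [−high], [−low]; each remaining inventory member fails at least one of these. Each conjunct is needed — [−low] alone would also admit /ʊ, y/; [−high] alone would also admit /æ, ɑ/ — and no other single listed feature has exactly this extension, so two is the minimum.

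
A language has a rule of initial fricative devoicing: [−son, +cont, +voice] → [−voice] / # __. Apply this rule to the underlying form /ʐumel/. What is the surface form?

[ʂumel]

Only the initial segment /ʐ/ is both word-initial and matches the structural description. It is a voiced retroflex fricative, so [−son, +cont, +voice] holds; changing it to [−voice] with all other features held fixed yields /ʂ/ (voiceless retroflex fricative). No other segment meets both the structural description and the environment, so the output is [ʂumel].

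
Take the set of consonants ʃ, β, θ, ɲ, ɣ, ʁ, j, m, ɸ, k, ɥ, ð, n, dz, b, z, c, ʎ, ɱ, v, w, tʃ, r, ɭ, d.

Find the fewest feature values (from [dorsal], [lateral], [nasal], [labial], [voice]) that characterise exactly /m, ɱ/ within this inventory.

[+nasal, +labial]

/m, ɱ/ are all [+nasal], [+labial], and no other segment in the inventory matches both values. Dropping any one of them over-generates: [+labial] alone would also admit /β, ɸ, ɥ, b, …/; [+nasal] alone would also admit /ɲ, n/. No other single listed feature picks out exactly this set either, so fewer than two features will not do.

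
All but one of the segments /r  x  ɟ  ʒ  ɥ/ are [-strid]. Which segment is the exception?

ʒ

/ʒ/ is the voiced postalveolar fricative, which is [+strident]; the rest — /r, x, ɥ, ɟ/ — are [-strident].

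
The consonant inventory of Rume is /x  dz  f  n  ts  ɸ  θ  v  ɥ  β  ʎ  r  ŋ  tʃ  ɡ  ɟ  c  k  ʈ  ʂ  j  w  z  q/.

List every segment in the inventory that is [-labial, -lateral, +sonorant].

Checking each segment against [-labial], [-lateral], [+sonorant]: /n/ (alveolar nasal), /r/ (alveolar trill), /ŋ/ (velar nasal), /j/ (palatal glide) satisfy every feature; every other segment in the inventory fails at least one.

n, r, ŋ, j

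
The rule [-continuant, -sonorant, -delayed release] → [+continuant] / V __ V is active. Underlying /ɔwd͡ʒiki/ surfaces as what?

[ɔwd͡ʒixi]

Only /k/ occurs between two vowels (/i/ __ /i/) and matches the structural description. It is a voiceless velar stop, so [-continuant, -sonorant, -delayed release] holds; changing it to [+continuant] with all other features held fixed yields /x/ (voiceless velar fricative). No other segment meets both the structural description and the environment, so the output is [ɔwd͡ʒixi].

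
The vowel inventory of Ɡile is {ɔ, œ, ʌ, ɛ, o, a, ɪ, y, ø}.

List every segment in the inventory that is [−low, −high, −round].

Eliminate segments failing any feature: /ɔ, œ, o, ø/ are [+round]; /a/ is [+low]; /ɪ, y/ are [+high]. The remaining /ʌ, ɛ/ satisfy [−low], [−high], [−round].

ʌ, ɛ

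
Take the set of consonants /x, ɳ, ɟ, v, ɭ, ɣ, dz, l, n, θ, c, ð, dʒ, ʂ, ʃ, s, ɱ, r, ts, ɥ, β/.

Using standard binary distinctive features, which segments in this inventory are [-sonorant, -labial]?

First, the [-sonorant] segments are /x, ɟ, v, ɣ, dz, θ, c, ð, dʒ, ʂ, ʃ, s, ts, β/.
Then [-labial] leaves /x, ɟ, ɣ, dz, θ, c, ð, dʒ, ʂ, ʃ, s, ts/.

x, ɟ, ɣ, dz, θ, c, ð, dʒ, ʂ, ʃ, s, ts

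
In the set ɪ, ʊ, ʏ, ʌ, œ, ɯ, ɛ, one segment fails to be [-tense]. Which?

/ɯ/ is the high back unrounded vowel, which is [+tense]; the rest — /ʏ, ɪ, œ, ʌ, ɛ, ʊ/ — are [-tense].

ɯ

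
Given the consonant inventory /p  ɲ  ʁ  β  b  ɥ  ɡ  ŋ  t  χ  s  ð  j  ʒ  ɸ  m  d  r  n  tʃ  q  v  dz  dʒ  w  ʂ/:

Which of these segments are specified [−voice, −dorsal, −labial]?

t, s, tʃ, ʂ

Eliminate segments failing any feature: /p, ɸ/ are [+labial]; /ɲ, ʁ, β, b, ɥ, ɡ, ŋ, ð, j, ʒ, m, d, r, n, v, dz, dʒ, w/ are [+voice]; /χ, q/ are [+dorsal]. The remaining /t, s, tʃ, ʂ/ satisfy [−voice], [−dorsal], [−labial].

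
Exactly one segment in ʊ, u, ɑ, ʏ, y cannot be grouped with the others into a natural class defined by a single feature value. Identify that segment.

ɑ

The remaining segments after removing /ɑ/ share [+high]; /ɑ/ (low back unrounded vowel) is [−high]. For every other candidate removal, the leftover set fails to share any single feature value that the removed segment lacks.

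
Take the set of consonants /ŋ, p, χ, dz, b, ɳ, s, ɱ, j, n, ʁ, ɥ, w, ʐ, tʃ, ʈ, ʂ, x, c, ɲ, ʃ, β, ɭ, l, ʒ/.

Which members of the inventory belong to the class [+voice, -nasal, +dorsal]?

j, ʁ, ɥ, w

Eliminate segments failing any feature: /ŋ, ɳ, ɱ, n, ɲ/ are [+nasal]; /p, χ, s, tʃ, ʈ, ʂ, x, c, ʃ/ are [-voice]; /dz, b, ʐ, β, ɭ, l, ʒ/ are [-dorsal]. The remaining /j, ʁ, ɥ, w/ satisfy [+voice], [-nasal], [+dorsal].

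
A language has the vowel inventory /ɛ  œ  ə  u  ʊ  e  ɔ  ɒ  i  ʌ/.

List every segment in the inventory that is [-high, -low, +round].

œ, ɔ

Eliminate segments failing any feature: /ɛ, ə, e, ʌ/ are [-round]; /u, ʊ, i/ are [+high]; /ɒ/ is [+low]. The remaining /œ, ɔ/ satisfy [-high], [-low], [+round].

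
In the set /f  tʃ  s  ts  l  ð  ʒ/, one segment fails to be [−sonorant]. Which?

l

Every segment except /l/ is [−sonorant]. /l/ (alveolar lateral approximant) is [+sonorant], so it is the exception.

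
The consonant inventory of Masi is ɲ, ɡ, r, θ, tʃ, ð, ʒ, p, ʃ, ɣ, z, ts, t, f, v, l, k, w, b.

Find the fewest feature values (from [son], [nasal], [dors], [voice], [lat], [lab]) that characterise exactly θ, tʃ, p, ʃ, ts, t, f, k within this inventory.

Every target segment is [−voice] and no other inventory member is, so one feature is enough.

[−voice]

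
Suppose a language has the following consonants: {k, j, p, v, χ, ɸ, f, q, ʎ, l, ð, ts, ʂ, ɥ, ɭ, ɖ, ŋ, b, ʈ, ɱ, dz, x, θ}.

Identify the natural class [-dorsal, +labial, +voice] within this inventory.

v, b, ɱ

Eliminate segments failing any feature: /k, j, χ, q, ʎ, ɥ, ŋ, x/ are [+dorsal]; /p, ɸ, f/ are [-voice]; /l, ð, ts, ʂ, ɭ, ɖ, ʈ, dz, θ/ are [-labial]. The remaining /v, b, ɱ/ satisfy [-dorsal], [+labial], [+voice].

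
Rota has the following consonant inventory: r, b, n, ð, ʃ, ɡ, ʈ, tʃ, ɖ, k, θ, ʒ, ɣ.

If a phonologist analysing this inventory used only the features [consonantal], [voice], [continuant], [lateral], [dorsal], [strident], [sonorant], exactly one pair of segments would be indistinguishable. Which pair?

b, ɖ

/b/ (voiced bilabial stop) and /ɖ/ (voiced retroflex stop) are both [+consonantal], [+voice], [-continuant], [-lateral], [-dorsal], [-strident], [-sonorant], so none of the listed features separates them. (They do differ in [labial] and [coronal], which are not among the given features.) Every other pair in the inventory differs on at least one listed feature.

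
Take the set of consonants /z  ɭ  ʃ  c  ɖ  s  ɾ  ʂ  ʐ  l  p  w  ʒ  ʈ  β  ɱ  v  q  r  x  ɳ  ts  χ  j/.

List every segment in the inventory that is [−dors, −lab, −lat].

z, ʃ, ɖ, s, ɾ, ʂ, ʐ, ʒ, ʈ, r, ɳ, ts

Checking each segment against [−dorsal], [−labial], [−lateral]: /z/ (voiced alveolar fricative), /ʃ/ (voiceless postalveolar fricative), /ɖ/ (voiced retroflex stop), /s/ (voiceless alveolar fricative), /ɾ/ (alveolar tap), /ʂ/ (voiceless retroflex fricative), among others, satisfy every feature; every other segment in the inventory fails at least one.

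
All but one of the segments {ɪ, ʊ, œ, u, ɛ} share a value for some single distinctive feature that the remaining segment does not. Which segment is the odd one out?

[tense] groups all but one: /ɪ, ʊ, ɛ, œ/ share [−tense] while /u/ (high back rounded tense vowel) alone is [+tense]. Removing any other segment would not leave a single-feature class that excludes it.

u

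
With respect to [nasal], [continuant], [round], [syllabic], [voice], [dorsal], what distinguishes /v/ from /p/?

/v/ is the voiced labiodental fricative and /p/ is the voiceless bilabial stop. Both are [−nasal], [−round], [−syllabic], [−dorsal]. /v/ is [+voice] while /p/ is [−voice]; /v/ is [+continuant] while /p/ is [−continuant], so the distinguishing features are [voice], [continuant].

[voice], [continuant]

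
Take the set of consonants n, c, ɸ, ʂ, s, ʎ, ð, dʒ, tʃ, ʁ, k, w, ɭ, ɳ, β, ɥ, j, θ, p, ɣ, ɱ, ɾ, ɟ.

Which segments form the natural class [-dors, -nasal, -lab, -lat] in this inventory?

ʂ, s, ð, dʒ, tʃ, θ, ɾ

Among the inventory, the [-dorsal] segments are /n, ɸ, ʂ, s, ð, dʒ, tʃ, ɭ, ɳ, β, θ, p, ɱ, ɾ/.
Intersecting with [-nasal] gives /ɸ, ʂ, s, ð, dʒ, tʃ, ɭ, β, θ, p, ɾ/.
Among these, [-labial] gives /ʂ, s, ð, dʒ, tʃ, ɭ, θ, ɾ/.
Intersecting with [-lateral] leaves /ʂ, s, ð, dʒ, tʃ, θ, ɾ/.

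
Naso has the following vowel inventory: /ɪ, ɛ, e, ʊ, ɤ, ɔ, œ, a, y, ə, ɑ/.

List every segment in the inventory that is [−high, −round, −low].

ɛ, e, ɤ, ə

Eliminate segments failing any feature: /ɪ, ʊ, y/ are [+high]; /ɔ, œ/ are [+round]; /a, ɑ/ are [+low]. The remaining /ɛ, e, ɤ, ə/ satisfy [−high], [−round], [−low].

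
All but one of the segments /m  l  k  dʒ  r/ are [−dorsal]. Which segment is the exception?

/m, l, dʒ, r/ are all [−dorsal]; /k/ (voiceless velar stop) is [+dorsal].

k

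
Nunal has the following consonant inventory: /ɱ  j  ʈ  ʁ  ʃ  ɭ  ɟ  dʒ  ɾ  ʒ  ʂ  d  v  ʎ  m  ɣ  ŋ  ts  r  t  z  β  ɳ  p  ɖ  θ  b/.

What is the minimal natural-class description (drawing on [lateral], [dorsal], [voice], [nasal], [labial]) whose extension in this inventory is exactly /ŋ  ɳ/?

The class [+nasal], [−labial] has exactly /ŋ, ɳ/ as its extension in this inventory. No smaller conjunction from the listed features achieves this: [−labial] alone would also admit /j, ʈ, ʁ, ʃ, …/; [+nasal] alone would also admit /ɱ, m/; and checking the remaining single features turns up none with this extension.

[+nasal, −labial]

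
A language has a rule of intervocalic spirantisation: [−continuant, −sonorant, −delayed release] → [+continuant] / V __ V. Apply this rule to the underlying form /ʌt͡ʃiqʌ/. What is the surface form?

Only /q/ occurs between two vowels (/i/ __ /ʌ/) and matches the structural description. It is a voiceless uvular stop, so [−continuant, −sonorant, −delayed release] holds; changing it to [+continuant] with all other features held fixed yields /χ/ (voiceless uvular fricative). No other segment meets both the structural description and the environment, so the output is [ʌt͡ʃiχʌ].

[ʌt͡ʃiχʌ]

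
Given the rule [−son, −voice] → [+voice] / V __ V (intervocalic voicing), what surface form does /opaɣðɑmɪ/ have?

[obaɣðɑmɪ]

The only segment in the rule's environment that also matches [−son, −voice] is /p/. Applying [+voice] turns the voiceless bilabial stop into /b/ (voiced bilabial stop), giving [obaɣðɑmɪ].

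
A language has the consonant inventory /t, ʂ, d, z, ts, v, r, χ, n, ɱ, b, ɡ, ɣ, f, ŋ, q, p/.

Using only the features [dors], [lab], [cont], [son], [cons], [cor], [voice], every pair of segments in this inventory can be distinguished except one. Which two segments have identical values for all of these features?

t, ts

On the given features, /t/ and /ts/ have an identical profile: [−dorsal], [−labial], [−continuant], [−sonorant], [+consonantal], [+coronal], [−voice]. No other two segments in the inventory coincide on all 7 features. (They do differ in [strident] and [delayed release], which are not among the given features.)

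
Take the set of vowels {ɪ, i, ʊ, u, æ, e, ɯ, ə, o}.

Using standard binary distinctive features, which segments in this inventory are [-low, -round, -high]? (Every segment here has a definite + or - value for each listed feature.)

e, ə

First, the [-low] segments are /ɪ, i, ʊ, u, e, ɯ, ə, o/.
Within that set, [-round] gives /ɪ, i, e, ɯ, ə/.
Among these, [-high] leaves /e, ə/.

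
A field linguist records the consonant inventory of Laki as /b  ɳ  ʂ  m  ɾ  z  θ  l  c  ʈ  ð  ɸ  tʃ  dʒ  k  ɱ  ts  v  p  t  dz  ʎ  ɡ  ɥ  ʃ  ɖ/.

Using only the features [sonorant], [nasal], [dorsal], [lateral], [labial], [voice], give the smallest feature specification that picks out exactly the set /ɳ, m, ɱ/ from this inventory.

/ɳ, m, ɱ/ are exactly the [+nasal] segments in the inventory, so a single feature suffices.

[+nasal]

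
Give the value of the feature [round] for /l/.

[-round]

/l/ is the alveolar lateral approximant, hence [-round].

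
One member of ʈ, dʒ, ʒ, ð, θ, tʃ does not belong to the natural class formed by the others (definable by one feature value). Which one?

ʈ

[distributed] groups all but one: /ʒ, ð, tʃ, θ, dʒ/ share [+distributed] while /ʈ/ (voiceless retroflex stop) alone is [−distributed]. Removing any other segment would not leave a single-feature class that excludes it.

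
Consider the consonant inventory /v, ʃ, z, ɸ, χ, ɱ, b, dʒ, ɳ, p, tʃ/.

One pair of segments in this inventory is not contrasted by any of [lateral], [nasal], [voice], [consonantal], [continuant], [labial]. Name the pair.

ʃ, χ

/ʃ/ (voiceless postalveolar fricative) and /χ/ (voiceless uvular fricative) are both [-lateral], [-nasal], [-voice], [+consonantal], [+continuant], [-labial], so none of the listed features separates them. (They do differ in [coronal] and [dorsal], which are not among the given features.) Every other pair in the inventory differs on at least one listed feature.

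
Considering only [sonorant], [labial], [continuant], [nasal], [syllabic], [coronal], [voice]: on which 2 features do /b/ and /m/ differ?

/b/ is the voiced bilabial stop and /m/ is the bilabial nasal. Both are [+labial], [−continuant], [−syllabic], [−coronal], [+voice]. /b/ is [−sonorant] while /m/ is [+sonorant]; /b/ is [−nasal] while /m/ is [+nasal], so the distinguishing features are [sonorant], [nasal].

[sonorant], [nasal]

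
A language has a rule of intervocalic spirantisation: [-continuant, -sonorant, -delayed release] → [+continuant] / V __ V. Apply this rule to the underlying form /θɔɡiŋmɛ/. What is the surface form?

Only /ɡ/ occurs between two vowels (/ɔ/ __ /i/) and matches the structural description. It is a voiced velar stop, so [-continuant, -sonorant, -delayed release] holds; changing it to [+continuant] with all other features held fixed yields /ɣ/ (voiced velar fricative). No other segment meets both the structural description and the environment, so the output is [θɔɣiŋmɛ].

[θɔɣiŋmɛ]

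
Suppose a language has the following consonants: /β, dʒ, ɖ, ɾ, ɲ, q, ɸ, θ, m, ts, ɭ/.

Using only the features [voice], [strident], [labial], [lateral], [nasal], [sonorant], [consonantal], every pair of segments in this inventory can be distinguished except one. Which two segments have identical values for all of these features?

On the given features, /q/ and /θ/ have an identical profile: [-voice], [-strident], [-labial], [-lateral], [-nasal], [-sonorant], [+consonantal]. No other two segments in the inventory coincide on all 7 features. (They do differ in [continuant], [coronal] and [dorsal], which are not among the given features.)

q, θ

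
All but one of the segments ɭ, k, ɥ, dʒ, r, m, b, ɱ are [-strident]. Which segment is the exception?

Every segment except /dʒ/ is [-strident]. /dʒ/ (voiced postalveolar affricate) is [+strident], so it is the exception.

dʒ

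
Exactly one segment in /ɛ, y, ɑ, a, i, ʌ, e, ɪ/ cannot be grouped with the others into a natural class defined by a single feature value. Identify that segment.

y

/ɑ, ɪ, a, e, ɛ, ʌ, i/ are all [−round], but /y/ (high front rounded tense vowel) is [+round]. No other single segment can be removed to leave a set sharing one feature value that the removed segment lacks, so /y/ is the odd one out.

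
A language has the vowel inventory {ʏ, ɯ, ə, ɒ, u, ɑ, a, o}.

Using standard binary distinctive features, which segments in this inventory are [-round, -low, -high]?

ə

Eliminate segments failing any feature: /ʏ, ɒ, u, o/ are [+round]; /ɯ/ is [+high]; /ɑ, a/ are [+low]. The remaining /ə/ satisfy [-round], [-low], [-high].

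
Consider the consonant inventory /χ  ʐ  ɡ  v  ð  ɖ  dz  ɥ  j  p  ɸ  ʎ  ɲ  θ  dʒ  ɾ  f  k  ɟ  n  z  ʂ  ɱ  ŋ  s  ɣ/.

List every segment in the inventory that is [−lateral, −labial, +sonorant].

j, ɲ, ɾ, n, ŋ

Eliminate segments failing any feature: /χ, ʐ, ɡ, ð, ɖ, dz, θ, dʒ, k, ɟ, z, ʂ, s, ɣ/ are [−sonorant]; /v, ɥ, p, ɸ, f, ɱ/ are [+labial]; /ʎ/ is [+lateral]. The remaining /j, ɲ, ɾ, n, ŋ/ satisfy [−lateral], [−labial], [+sonorant].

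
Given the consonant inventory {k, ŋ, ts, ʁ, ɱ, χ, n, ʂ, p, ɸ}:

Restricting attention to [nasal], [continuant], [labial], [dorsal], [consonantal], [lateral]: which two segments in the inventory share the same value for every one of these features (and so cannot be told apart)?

ʁ, χ

On the given features, /ʁ/ and /χ/ have an identical profile: [-nasal], [+continuant], [-labial], [+dorsal], [+consonantal], [-lateral]. No other two segments in the inventory coincide on all 6 features. (They do differ in [voice], which is not among the given features.)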